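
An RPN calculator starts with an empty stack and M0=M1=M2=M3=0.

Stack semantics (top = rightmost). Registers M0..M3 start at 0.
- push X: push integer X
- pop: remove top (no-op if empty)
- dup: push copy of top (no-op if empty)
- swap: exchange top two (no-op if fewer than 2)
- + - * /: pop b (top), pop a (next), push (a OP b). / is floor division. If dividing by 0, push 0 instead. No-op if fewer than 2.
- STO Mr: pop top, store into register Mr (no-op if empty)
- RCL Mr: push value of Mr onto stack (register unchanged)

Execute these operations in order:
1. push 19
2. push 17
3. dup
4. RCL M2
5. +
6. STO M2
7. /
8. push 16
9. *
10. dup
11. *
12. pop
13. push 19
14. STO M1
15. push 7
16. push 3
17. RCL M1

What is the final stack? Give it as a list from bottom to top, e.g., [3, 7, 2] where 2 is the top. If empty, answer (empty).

Answer: [7, 3, 19]

Derivation:
After op 1 (push 19): stack=[19] mem=[0,0,0,0]
After op 2 (push 17): stack=[19,17] mem=[0,0,0,0]
After op 3 (dup): stack=[19,17,17] mem=[0,0,0,0]
After op 4 (RCL M2): stack=[19,17,17,0] mem=[0,0,0,0]
After op 5 (+): stack=[19,17,17] mem=[0,0,0,0]
After op 6 (STO M2): stack=[19,17] mem=[0,0,17,0]
After op 7 (/): stack=[1] mem=[0,0,17,0]
After op 8 (push 16): stack=[1,16] mem=[0,0,17,0]
After op 9 (*): stack=[16] mem=[0,0,17,0]
After op 10 (dup): stack=[16,16] mem=[0,0,17,0]
After op 11 (*): stack=[256] mem=[0,0,17,0]
After op 12 (pop): stack=[empty] mem=[0,0,17,0]
After op 13 (push 19): stack=[19] mem=[0,0,17,0]
After op 14 (STO M1): stack=[empty] mem=[0,19,17,0]
After op 15 (push 7): stack=[7] mem=[0,19,17,0]
After op 16 (push 3): stack=[7,3] mem=[0,19,17,0]
After op 17 (RCL M1): stack=[7,3,19] mem=[0,19,17,0]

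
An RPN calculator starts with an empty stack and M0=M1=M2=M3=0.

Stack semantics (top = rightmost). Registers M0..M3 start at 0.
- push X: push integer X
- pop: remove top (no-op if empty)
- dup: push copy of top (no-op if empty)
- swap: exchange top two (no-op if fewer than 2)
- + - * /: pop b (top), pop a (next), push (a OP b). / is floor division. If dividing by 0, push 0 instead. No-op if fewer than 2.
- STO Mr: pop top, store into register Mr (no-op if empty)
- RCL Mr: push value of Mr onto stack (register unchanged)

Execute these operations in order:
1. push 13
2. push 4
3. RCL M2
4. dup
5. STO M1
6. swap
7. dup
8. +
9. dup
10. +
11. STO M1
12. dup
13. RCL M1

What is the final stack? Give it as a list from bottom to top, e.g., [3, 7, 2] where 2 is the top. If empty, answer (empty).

Answer: [13, 0, 0, 16]

Derivation:
After op 1 (push 13): stack=[13] mem=[0,0,0,0]
After op 2 (push 4): stack=[13,4] mem=[0,0,0,0]
After op 3 (RCL M2): stack=[13,4,0] mem=[0,0,0,0]
After op 4 (dup): stack=[13,4,0,0] mem=[0,0,0,0]
After op 5 (STO M1): stack=[13,4,0] mem=[0,0,0,0]
After op 6 (swap): stack=[13,0,4] mem=[0,0,0,0]
After op 7 (dup): stack=[13,0,4,4] mem=[0,0,0,0]
After op 8 (+): stack=[13,0,8] mem=[0,0,0,0]
After op 9 (dup): stack=[13,0,8,8] mem=[0,0,0,0]
After op 10 (+): stack=[13,0,16] mem=[0,0,0,0]
After op 11 (STO M1): stack=[13,0] mem=[0,16,0,0]
After op 12 (dup): stack=[13,0,0] mem=[0,16,0,0]
After op 13 (RCL M1): stack=[13,0,0,16] mem=[0,16,0,0]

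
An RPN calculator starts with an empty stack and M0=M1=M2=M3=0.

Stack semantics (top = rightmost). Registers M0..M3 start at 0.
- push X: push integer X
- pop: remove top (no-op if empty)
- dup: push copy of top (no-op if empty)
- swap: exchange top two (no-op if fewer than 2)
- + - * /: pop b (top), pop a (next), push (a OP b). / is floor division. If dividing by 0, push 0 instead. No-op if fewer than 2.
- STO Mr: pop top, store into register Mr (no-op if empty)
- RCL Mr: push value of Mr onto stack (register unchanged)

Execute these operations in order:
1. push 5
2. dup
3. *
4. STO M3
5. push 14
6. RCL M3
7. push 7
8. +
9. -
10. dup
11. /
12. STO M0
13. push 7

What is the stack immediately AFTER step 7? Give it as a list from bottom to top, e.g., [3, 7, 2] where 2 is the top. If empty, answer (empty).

After op 1 (push 5): stack=[5] mem=[0,0,0,0]
After op 2 (dup): stack=[5,5] mem=[0,0,0,0]
After op 3 (*): stack=[25] mem=[0,0,0,0]
After op 4 (STO M3): stack=[empty] mem=[0,0,0,25]
After op 5 (push 14): stack=[14] mem=[0,0,0,25]
After op 6 (RCL M3): stack=[14,25] mem=[0,0,0,25]
After op 7 (push 7): stack=[14,25,7] mem=[0,0,0,25]

[14, 25, 7]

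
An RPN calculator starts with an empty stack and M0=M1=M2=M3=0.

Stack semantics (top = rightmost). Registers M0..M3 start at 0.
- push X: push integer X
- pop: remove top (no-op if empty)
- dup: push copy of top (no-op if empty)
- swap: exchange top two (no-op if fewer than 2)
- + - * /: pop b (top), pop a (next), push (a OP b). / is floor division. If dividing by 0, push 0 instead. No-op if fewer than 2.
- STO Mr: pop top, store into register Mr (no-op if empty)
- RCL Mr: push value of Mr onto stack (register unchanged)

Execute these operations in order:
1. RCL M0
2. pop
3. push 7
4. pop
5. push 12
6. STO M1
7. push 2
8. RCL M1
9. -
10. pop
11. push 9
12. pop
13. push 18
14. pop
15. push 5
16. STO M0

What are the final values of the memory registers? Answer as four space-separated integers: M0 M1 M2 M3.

After op 1 (RCL M0): stack=[0] mem=[0,0,0,0]
After op 2 (pop): stack=[empty] mem=[0,0,0,0]
After op 3 (push 7): stack=[7] mem=[0,0,0,0]
After op 4 (pop): stack=[empty] mem=[0,0,0,0]
After op 5 (push 12): stack=[12] mem=[0,0,0,0]
After op 6 (STO M1): stack=[empty] mem=[0,12,0,0]
After op 7 (push 2): stack=[2] mem=[0,12,0,0]
After op 8 (RCL M1): stack=[2,12] mem=[0,12,0,0]
After op 9 (-): stack=[-10] mem=[0,12,0,0]
After op 10 (pop): stack=[empty] mem=[0,12,0,0]
After op 11 (push 9): stack=[9] mem=[0,12,0,0]
After op 12 (pop): stack=[empty] mem=[0,12,0,0]
After op 13 (push 18): stack=[18] mem=[0,12,0,0]
After op 14 (pop): stack=[empty] mem=[0,12,0,0]
After op 15 (push 5): stack=[5] mem=[0,12,0,0]
After op 16 (STO M0): stack=[empty] mem=[5,12,0,0]

Answer: 5 12 0 0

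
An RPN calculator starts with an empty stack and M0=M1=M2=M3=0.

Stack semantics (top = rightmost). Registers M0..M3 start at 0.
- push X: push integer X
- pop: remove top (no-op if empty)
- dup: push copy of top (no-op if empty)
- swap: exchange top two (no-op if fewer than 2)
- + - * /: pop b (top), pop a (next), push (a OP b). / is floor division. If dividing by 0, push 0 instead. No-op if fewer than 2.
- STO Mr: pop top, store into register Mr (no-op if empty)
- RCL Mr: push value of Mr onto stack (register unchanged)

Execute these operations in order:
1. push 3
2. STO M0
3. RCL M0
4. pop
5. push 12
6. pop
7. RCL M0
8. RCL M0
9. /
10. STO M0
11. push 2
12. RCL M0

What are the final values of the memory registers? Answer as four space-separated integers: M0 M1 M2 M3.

Answer: 1 0 0 0

Derivation:
After op 1 (push 3): stack=[3] mem=[0,0,0,0]
After op 2 (STO M0): stack=[empty] mem=[3,0,0,0]
After op 3 (RCL M0): stack=[3] mem=[3,0,0,0]
After op 4 (pop): stack=[empty] mem=[3,0,0,0]
After op 5 (push 12): stack=[12] mem=[3,0,0,0]
After op 6 (pop): stack=[empty] mem=[3,0,0,0]
After op 7 (RCL M0): stack=[3] mem=[3,0,0,0]
After op 8 (RCL M0): stack=[3,3] mem=[3,0,0,0]
After op 9 (/): stack=[1] mem=[3,0,0,0]
After op 10 (STO M0): stack=[empty] mem=[1,0,0,0]
After op 11 (push 2): stack=[2] mem=[1,0,0,0]
After op 12 (RCL M0): stack=[2,1] mem=[1,0,0,0]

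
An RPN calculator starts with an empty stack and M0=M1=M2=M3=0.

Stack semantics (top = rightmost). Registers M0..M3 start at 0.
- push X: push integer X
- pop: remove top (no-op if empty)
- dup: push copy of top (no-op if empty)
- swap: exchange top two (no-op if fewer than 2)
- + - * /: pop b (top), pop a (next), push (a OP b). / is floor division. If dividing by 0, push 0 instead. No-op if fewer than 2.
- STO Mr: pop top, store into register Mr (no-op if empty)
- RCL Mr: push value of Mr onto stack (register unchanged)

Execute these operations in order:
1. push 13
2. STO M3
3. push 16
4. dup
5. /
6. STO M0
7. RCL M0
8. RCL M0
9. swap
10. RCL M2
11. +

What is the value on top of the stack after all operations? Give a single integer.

Answer: 1

Derivation:
After op 1 (push 13): stack=[13] mem=[0,0,0,0]
After op 2 (STO M3): stack=[empty] mem=[0,0,0,13]
After op 3 (push 16): stack=[16] mem=[0,0,0,13]
After op 4 (dup): stack=[16,16] mem=[0,0,0,13]
After op 5 (/): stack=[1] mem=[0,0,0,13]
After op 6 (STO M0): stack=[empty] mem=[1,0,0,13]
After op 7 (RCL M0): stack=[1] mem=[1,0,0,13]
After op 8 (RCL M0): stack=[1,1] mem=[1,0,0,13]
After op 9 (swap): stack=[1,1] mem=[1,0,0,13]
After op 10 (RCL M2): stack=[1,1,0] mem=[1,0,0,13]
After op 11 (+): stack=[1,1] mem=[1,0,0,13]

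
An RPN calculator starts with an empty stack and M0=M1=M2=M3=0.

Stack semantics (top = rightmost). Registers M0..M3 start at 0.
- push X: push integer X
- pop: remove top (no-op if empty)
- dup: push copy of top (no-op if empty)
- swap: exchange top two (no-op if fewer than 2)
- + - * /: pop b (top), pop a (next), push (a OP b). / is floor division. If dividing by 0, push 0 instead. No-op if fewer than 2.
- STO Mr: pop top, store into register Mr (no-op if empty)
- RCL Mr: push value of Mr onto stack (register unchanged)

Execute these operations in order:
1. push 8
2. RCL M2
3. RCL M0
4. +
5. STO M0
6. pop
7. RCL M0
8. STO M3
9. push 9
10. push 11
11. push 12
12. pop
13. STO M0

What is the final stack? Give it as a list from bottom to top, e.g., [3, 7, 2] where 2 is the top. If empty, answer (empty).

After op 1 (push 8): stack=[8] mem=[0,0,0,0]
After op 2 (RCL M2): stack=[8,0] mem=[0,0,0,0]
After op 3 (RCL M0): stack=[8,0,0] mem=[0,0,0,0]
After op 4 (+): stack=[8,0] mem=[0,0,0,0]
After op 5 (STO M0): stack=[8] mem=[0,0,0,0]
After op 6 (pop): stack=[empty] mem=[0,0,0,0]
After op 7 (RCL M0): stack=[0] mem=[0,0,0,0]
After op 8 (STO M3): stack=[empty] mem=[0,0,0,0]
After op 9 (push 9): stack=[9] mem=[0,0,0,0]
After op 10 (push 11): stack=[9,11] mem=[0,0,0,0]
After op 11 (push 12): stack=[9,11,12] mem=[0,0,0,0]
After op 12 (pop): stack=[9,11] mem=[0,0,0,0]
After op 13 (STO M0): stack=[9] mem=[11,0,0,0]

Answer: [9]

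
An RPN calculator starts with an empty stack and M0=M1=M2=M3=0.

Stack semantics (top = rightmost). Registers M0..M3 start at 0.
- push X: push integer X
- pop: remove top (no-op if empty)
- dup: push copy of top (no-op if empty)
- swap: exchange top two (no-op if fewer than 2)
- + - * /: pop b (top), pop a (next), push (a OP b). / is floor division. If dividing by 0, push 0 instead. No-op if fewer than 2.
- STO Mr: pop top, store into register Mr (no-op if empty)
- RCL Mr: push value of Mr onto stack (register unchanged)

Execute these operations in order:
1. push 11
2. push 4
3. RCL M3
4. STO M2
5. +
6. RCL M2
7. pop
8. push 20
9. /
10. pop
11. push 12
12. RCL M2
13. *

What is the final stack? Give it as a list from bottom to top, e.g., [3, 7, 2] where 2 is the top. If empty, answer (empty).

Answer: [0]

Derivation:
After op 1 (push 11): stack=[11] mem=[0,0,0,0]
After op 2 (push 4): stack=[11,4] mem=[0,0,0,0]
After op 3 (RCL M3): stack=[11,4,0] mem=[0,0,0,0]
After op 4 (STO M2): stack=[11,4] mem=[0,0,0,0]
After op 5 (+): stack=[15] mem=[0,0,0,0]
After op 6 (RCL M2): stack=[15,0] mem=[0,0,0,0]
After op 7 (pop): stack=[15] mem=[0,0,0,0]
After op 8 (push 20): stack=[15,20] mem=[0,0,0,0]
After op 9 (/): stack=[0] mem=[0,0,0,0]
After op 10 (pop): stack=[empty] mem=[0,0,0,0]
After op 11 (push 12): stack=[12] mem=[0,0,0,0]
After op 12 (RCL M2): stack=[12,0] mem=[0,0,0,0]
After op 13 (*): stack=[0] mem=[0,0,0,0]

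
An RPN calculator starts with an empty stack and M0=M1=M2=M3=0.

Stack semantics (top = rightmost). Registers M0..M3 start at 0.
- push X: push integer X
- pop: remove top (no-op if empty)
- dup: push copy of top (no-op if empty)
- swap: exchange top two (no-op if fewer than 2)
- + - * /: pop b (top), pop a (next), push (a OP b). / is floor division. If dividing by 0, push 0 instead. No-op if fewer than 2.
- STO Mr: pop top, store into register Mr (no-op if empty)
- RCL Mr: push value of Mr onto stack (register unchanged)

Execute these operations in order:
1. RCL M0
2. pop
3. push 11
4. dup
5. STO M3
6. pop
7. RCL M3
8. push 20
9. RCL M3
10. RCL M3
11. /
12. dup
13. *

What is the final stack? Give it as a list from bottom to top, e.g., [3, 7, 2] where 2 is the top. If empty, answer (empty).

Answer: [11, 20, 1]

Derivation:
After op 1 (RCL M0): stack=[0] mem=[0,0,0,0]
After op 2 (pop): stack=[empty] mem=[0,0,0,0]
After op 3 (push 11): stack=[11] mem=[0,0,0,0]
After op 4 (dup): stack=[11,11] mem=[0,0,0,0]
After op 5 (STO M3): stack=[11] mem=[0,0,0,11]
After op 6 (pop): stack=[empty] mem=[0,0,0,11]
After op 7 (RCL M3): stack=[11] mem=[0,0,0,11]
After op 8 (push 20): stack=[11,20] mem=[0,0,0,11]
After op 9 (RCL M3): stack=[11,20,11] mem=[0,0,0,11]
After op 10 (RCL M3): stack=[11,20,11,11] mem=[0,0,0,11]
After op 11 (/): stack=[11,20,1] mem=[0,0,0,11]
After op 12 (dup): stack=[11,20,1,1] mem=[0,0,0,11]
After op 13 (*): stack=[11,20,1] mem=[0,0,0,11]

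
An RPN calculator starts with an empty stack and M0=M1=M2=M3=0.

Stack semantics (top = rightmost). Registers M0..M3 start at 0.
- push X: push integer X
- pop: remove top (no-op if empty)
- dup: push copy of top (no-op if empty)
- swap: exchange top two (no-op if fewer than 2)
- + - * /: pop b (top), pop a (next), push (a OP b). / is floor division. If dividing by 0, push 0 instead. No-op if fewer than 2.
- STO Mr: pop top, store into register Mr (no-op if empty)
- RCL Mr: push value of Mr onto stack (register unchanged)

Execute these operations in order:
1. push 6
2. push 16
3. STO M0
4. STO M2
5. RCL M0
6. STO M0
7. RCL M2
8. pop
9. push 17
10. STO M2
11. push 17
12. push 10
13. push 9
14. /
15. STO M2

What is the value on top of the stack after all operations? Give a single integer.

Answer: 17

Derivation:
After op 1 (push 6): stack=[6] mem=[0,0,0,0]
After op 2 (push 16): stack=[6,16] mem=[0,0,0,0]
After op 3 (STO M0): stack=[6] mem=[16,0,0,0]
After op 4 (STO M2): stack=[empty] mem=[16,0,6,0]
After op 5 (RCL M0): stack=[16] mem=[16,0,6,0]
After op 6 (STO M0): stack=[empty] mem=[16,0,6,0]
After op 7 (RCL M2): stack=[6] mem=[16,0,6,0]
After op 8 (pop): stack=[empty] mem=[16,0,6,0]
After op 9 (push 17): stack=[17] mem=[16,0,6,0]
After op 10 (STO M2): stack=[empty] mem=[16,0,17,0]
After op 11 (push 17): stack=[17] mem=[16,0,17,0]
After op 12 (push 10): stack=[17,10] mem=[16,0,17,0]
After op 13 (push 9): stack=[17,10,9] mem=[16,0,17,0]
After op 14 (/): stack=[17,1] mem=[16,0,17,0]
After op 15 (STO M2): stack=[17] mem=[16,0,1,0]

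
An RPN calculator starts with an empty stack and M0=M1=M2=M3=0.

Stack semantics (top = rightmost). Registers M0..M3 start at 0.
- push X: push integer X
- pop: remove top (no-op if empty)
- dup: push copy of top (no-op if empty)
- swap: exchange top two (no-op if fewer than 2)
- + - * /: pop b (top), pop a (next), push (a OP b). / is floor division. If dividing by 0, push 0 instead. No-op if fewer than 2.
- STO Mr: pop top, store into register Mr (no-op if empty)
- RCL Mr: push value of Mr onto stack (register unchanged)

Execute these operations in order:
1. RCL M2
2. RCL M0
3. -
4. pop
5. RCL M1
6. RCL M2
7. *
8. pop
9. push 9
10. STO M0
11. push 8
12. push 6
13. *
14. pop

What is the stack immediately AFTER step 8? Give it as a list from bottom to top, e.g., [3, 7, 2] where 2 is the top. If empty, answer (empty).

After op 1 (RCL M2): stack=[0] mem=[0,0,0,0]
After op 2 (RCL M0): stack=[0,0] mem=[0,0,0,0]
After op 3 (-): stack=[0] mem=[0,0,0,0]
After op 4 (pop): stack=[empty] mem=[0,0,0,0]
After op 5 (RCL M1): stack=[0] mem=[0,0,0,0]
After op 6 (RCL M2): stack=[0,0] mem=[0,0,0,0]
After op 7 (*): stack=[0] mem=[0,0,0,0]
After op 8 (pop): stack=[empty] mem=[0,0,0,0]

(empty)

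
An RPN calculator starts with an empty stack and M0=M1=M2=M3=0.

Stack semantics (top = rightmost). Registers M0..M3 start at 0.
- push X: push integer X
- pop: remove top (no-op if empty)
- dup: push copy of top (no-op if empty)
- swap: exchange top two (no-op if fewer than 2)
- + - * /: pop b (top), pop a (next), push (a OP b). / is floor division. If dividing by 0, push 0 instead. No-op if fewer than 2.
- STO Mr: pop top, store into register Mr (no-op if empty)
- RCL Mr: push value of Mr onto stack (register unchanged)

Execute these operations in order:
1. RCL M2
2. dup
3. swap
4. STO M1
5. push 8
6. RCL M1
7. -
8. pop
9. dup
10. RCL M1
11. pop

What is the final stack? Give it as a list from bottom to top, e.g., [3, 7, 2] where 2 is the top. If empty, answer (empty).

After op 1 (RCL M2): stack=[0] mem=[0,0,0,0]
After op 2 (dup): stack=[0,0] mem=[0,0,0,0]
After op 3 (swap): stack=[0,0] mem=[0,0,0,0]
After op 4 (STO M1): stack=[0] mem=[0,0,0,0]
After op 5 (push 8): stack=[0,8] mem=[0,0,0,0]
After op 6 (RCL M1): stack=[0,8,0] mem=[0,0,0,0]
After op 7 (-): stack=[0,8] mem=[0,0,0,0]
After op 8 (pop): stack=[0] mem=[0,0,0,0]
After op 9 (dup): stack=[0,0] mem=[0,0,0,0]
After op 10 (RCL M1): stack=[0,0,0] mem=[0,0,0,0]
After op 11 (pop): stack=[0,0] mem=[0,0,0,0]

Answer: [0, 0]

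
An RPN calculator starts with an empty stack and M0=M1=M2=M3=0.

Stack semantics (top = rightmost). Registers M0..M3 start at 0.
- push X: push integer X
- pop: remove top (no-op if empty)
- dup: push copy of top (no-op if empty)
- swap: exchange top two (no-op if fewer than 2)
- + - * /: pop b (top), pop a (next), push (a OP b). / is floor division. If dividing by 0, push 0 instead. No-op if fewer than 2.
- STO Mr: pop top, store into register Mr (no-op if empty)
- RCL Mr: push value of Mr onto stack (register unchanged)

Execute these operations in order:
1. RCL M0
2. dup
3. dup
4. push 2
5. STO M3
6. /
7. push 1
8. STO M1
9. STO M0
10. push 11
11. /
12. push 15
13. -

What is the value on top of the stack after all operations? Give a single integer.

After op 1 (RCL M0): stack=[0] mem=[0,0,0,0]
After op 2 (dup): stack=[0,0] mem=[0,0,0,0]
After op 3 (dup): stack=[0,0,0] mem=[0,0,0,0]
After op 4 (push 2): stack=[0,0,0,2] mem=[0,0,0,0]
After op 5 (STO M3): stack=[0,0,0] mem=[0,0,0,2]
After op 6 (/): stack=[0,0] mem=[0,0,0,2]
After op 7 (push 1): stack=[0,0,1] mem=[0,0,0,2]
After op 8 (STO M1): stack=[0,0] mem=[0,1,0,2]
After op 9 (STO M0): stack=[0] mem=[0,1,0,2]
After op 10 (push 11): stack=[0,11] mem=[0,1,0,2]
After op 11 (/): stack=[0] mem=[0,1,0,2]
After op 12 (push 15): stack=[0,15] mem=[0,1,0,2]
After op 13 (-): stack=[-15] mem=[0,1,0,2]

Answer: -15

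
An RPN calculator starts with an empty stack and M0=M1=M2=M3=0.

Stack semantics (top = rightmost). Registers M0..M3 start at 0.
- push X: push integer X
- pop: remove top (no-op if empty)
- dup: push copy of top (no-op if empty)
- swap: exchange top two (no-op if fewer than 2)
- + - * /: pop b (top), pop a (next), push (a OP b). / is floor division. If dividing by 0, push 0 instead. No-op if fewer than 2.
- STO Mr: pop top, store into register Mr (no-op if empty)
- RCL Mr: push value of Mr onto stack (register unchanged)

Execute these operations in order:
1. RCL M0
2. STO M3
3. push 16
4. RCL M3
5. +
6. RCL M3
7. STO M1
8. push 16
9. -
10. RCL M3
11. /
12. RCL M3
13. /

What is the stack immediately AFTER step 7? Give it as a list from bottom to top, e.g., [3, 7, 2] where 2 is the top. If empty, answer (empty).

After op 1 (RCL M0): stack=[0] mem=[0,0,0,0]
After op 2 (STO M3): stack=[empty] mem=[0,0,0,0]
After op 3 (push 16): stack=[16] mem=[0,0,0,0]
After op 4 (RCL M3): stack=[16,0] mem=[0,0,0,0]
After op 5 (+): stack=[16] mem=[0,0,0,0]
After op 6 (RCL M3): stack=[16,0] mem=[0,0,0,0]
After op 7 (STO M1): stack=[16] mem=[0,0,0,0]

[16]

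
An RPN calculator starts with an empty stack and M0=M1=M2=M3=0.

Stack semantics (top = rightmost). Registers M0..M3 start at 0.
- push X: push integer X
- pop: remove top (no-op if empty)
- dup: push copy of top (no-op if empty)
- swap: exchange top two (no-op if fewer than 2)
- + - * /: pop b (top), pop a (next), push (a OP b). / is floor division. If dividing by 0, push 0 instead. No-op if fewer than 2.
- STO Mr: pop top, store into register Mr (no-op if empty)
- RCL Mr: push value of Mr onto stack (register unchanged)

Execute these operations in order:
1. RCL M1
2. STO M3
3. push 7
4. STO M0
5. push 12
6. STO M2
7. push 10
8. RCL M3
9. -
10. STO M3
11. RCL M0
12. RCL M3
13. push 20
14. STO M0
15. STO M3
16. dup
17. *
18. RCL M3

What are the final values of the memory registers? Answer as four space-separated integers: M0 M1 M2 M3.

After op 1 (RCL M1): stack=[0] mem=[0,0,0,0]
After op 2 (STO M3): stack=[empty] mem=[0,0,0,0]
After op 3 (push 7): stack=[7] mem=[0,0,0,0]
After op 4 (STO M0): stack=[empty] mem=[7,0,0,0]
After op 5 (push 12): stack=[12] mem=[7,0,0,0]
After op 6 (STO M2): stack=[empty] mem=[7,0,12,0]
After op 7 (push 10): stack=[10] mem=[7,0,12,0]
After op 8 (RCL M3): stack=[10,0] mem=[7,0,12,0]
After op 9 (-): stack=[10] mem=[7,0,12,0]
After op 10 (STO M3): stack=[empty] mem=[7,0,12,10]
After op 11 (RCL M0): stack=[7] mem=[7,0,12,10]
After op 12 (RCL M3): stack=[7,10] mem=[7,0,12,10]
After op 13 (push 20): stack=[7,10,20] mem=[7,0,12,10]
After op 14 (STO M0): stack=[7,10] mem=[20,0,12,10]
After op 15 (STO M3): stack=[7] mem=[20,0,12,10]
After op 16 (dup): stack=[7,7] mem=[20,0,12,10]
After op 17 (*): stack=[49] mem=[20,0,12,10]
After op 18 (RCL M3): stack=[49,10] mem=[20,0,12,10]

Answer: 20 0 12 10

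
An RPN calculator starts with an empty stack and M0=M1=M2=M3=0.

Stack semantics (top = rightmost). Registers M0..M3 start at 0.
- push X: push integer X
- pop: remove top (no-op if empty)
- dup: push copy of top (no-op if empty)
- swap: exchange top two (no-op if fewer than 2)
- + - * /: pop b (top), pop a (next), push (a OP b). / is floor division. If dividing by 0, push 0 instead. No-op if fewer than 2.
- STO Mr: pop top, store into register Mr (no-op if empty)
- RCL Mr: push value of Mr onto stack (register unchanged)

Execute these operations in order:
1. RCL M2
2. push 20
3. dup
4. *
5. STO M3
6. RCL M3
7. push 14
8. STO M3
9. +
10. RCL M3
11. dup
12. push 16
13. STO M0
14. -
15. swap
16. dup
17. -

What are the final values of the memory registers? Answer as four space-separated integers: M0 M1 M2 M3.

After op 1 (RCL M2): stack=[0] mem=[0,0,0,0]
After op 2 (push 20): stack=[0,20] mem=[0,0,0,0]
After op 3 (dup): stack=[0,20,20] mem=[0,0,0,0]
After op 4 (*): stack=[0,400] mem=[0,0,0,0]
After op 5 (STO M3): stack=[0] mem=[0,0,0,400]
After op 6 (RCL M3): stack=[0,400] mem=[0,0,0,400]
After op 7 (push 14): stack=[0,400,14] mem=[0,0,0,400]
After op 8 (STO M3): stack=[0,400] mem=[0,0,0,14]
After op 9 (+): stack=[400] mem=[0,0,0,14]
After op 10 (RCL M3): stack=[400,14] mem=[0,0,0,14]
After op 11 (dup): stack=[400,14,14] mem=[0,0,0,14]
After op 12 (push 16): stack=[400,14,14,16] mem=[0,0,0,14]
After op 13 (STO M0): stack=[400,14,14] mem=[16,0,0,14]
After op 14 (-): stack=[400,0] mem=[16,0,0,14]
After op 15 (swap): stack=[0,400] mem=[16,0,0,14]
After op 16 (dup): stack=[0,400,400] mem=[16,0,0,14]
After op 17 (-): stack=[0,0] mem=[16,0,0,14]

Answer: 16 0 0 14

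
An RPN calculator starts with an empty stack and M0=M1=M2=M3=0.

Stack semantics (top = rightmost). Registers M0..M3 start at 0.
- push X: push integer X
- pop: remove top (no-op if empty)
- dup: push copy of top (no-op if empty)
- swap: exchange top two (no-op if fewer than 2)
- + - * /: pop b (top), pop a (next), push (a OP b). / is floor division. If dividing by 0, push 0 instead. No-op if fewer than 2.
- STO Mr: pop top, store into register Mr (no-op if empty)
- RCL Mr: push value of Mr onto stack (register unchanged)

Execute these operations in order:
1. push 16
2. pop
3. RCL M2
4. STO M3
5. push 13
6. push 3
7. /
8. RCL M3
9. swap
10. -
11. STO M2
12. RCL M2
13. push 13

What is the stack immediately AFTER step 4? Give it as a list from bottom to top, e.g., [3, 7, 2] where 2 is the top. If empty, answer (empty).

After op 1 (push 16): stack=[16] mem=[0,0,0,0]
After op 2 (pop): stack=[empty] mem=[0,0,0,0]
After op 3 (RCL M2): stack=[0] mem=[0,0,0,0]
After op 4 (STO M3): stack=[empty] mem=[0,0,0,0]

(empty)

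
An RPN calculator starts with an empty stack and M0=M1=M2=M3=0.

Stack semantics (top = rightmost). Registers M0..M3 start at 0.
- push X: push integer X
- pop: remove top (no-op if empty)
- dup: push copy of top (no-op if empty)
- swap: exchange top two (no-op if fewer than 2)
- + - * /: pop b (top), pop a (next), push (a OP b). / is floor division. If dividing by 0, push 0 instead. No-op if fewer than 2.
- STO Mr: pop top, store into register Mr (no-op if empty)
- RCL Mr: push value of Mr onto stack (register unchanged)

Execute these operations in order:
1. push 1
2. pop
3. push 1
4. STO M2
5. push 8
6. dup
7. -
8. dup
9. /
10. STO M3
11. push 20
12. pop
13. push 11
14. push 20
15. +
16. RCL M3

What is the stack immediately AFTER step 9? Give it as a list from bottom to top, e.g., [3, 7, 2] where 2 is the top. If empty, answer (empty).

After op 1 (push 1): stack=[1] mem=[0,0,0,0]
After op 2 (pop): stack=[empty] mem=[0,0,0,0]
After op 3 (push 1): stack=[1] mem=[0,0,0,0]
After op 4 (STO M2): stack=[empty] mem=[0,0,1,0]
After op 5 (push 8): stack=[8] mem=[0,0,1,0]
After op 6 (dup): stack=[8,8] mem=[0,0,1,0]
After op 7 (-): stack=[0] mem=[0,0,1,0]
After op 8 (dup): stack=[0,0] mem=[0,0,1,0]
After op 9 (/): stack=[0] mem=[0,0,1,0]

[0]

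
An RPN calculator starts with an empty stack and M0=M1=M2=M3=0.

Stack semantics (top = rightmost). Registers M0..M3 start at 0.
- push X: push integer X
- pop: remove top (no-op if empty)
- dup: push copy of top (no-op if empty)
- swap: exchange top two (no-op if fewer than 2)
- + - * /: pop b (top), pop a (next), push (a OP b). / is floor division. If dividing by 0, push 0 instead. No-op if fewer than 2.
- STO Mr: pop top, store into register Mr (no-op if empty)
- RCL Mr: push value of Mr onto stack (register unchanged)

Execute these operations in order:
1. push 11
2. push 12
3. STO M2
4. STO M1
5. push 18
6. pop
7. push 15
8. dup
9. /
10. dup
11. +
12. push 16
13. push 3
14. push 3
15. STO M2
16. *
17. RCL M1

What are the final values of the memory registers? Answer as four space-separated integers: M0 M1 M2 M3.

After op 1 (push 11): stack=[11] mem=[0,0,0,0]
After op 2 (push 12): stack=[11,12] mem=[0,0,0,0]
After op 3 (STO M2): stack=[11] mem=[0,0,12,0]
After op 4 (STO M1): stack=[empty] mem=[0,11,12,0]
After op 5 (push 18): stack=[18] mem=[0,11,12,0]
After op 6 (pop): stack=[empty] mem=[0,11,12,0]
After op 7 (push 15): stack=[15] mem=[0,11,12,0]
After op 8 (dup): stack=[15,15] mem=[0,11,12,0]
After op 9 (/): stack=[1] mem=[0,11,12,0]
After op 10 (dup): stack=[1,1] mem=[0,11,12,0]
After op 11 (+): stack=[2] mem=[0,11,12,0]
After op 12 (push 16): stack=[2,16] mem=[0,11,12,0]
After op 13 (push 3): stack=[2,16,3] mem=[0,11,12,0]
After op 14 (push 3): stack=[2,16,3,3] mem=[0,11,12,0]
After op 15 (STO M2): stack=[2,16,3] mem=[0,11,3,0]
After op 16 (*): stack=[2,48] mem=[0,11,3,0]
After op 17 (RCL M1): stack=[2,48,11] mem=[0,11,3,0]

Answer: 0 11 3 0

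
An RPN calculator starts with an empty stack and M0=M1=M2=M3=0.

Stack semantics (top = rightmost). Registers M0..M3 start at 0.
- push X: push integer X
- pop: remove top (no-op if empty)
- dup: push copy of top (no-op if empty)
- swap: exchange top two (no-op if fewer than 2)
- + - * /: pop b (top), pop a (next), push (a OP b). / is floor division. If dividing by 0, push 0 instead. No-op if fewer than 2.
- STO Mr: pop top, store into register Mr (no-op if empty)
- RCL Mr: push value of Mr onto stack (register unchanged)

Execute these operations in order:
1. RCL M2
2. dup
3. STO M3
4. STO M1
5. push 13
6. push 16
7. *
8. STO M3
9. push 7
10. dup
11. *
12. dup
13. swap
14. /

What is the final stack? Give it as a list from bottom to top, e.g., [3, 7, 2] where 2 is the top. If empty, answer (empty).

Answer: [1]

Derivation:
After op 1 (RCL M2): stack=[0] mem=[0,0,0,0]
After op 2 (dup): stack=[0,0] mem=[0,0,0,0]
After op 3 (STO M3): stack=[0] mem=[0,0,0,0]
After op 4 (STO M1): stack=[empty] mem=[0,0,0,0]
After op 5 (push 13): stack=[13] mem=[0,0,0,0]
After op 6 (push 16): stack=[13,16] mem=[0,0,0,0]
After op 7 (*): stack=[208] mem=[0,0,0,0]
After op 8 (STO M3): stack=[empty] mem=[0,0,0,208]
After op 9 (push 7): stack=[7] mem=[0,0,0,208]
After op 10 (dup): stack=[7,7] mem=[0,0,0,208]
After op 11 (*): stack=[49] mem=[0,0,0,208]
After op 12 (dup): stack=[49,49] mem=[0,0,0,208]
After op 13 (swap): stack=[49,49] mem=[0,0,0,208]
After op 14 (/): stack=[1] mem=[0,0,0,208]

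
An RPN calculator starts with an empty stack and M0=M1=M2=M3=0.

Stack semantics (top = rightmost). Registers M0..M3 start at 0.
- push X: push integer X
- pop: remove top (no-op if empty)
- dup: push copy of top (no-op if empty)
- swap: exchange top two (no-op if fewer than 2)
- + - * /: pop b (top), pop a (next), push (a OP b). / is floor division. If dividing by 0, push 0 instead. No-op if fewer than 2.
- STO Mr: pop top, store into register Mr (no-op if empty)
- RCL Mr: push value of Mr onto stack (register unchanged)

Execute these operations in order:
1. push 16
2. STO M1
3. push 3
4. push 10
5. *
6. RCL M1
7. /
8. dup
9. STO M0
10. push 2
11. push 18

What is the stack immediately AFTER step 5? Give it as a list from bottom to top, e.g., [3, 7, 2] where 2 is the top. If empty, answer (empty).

After op 1 (push 16): stack=[16] mem=[0,0,0,0]
After op 2 (STO M1): stack=[empty] mem=[0,16,0,0]
After op 3 (push 3): stack=[3] mem=[0,16,0,0]
After op 4 (push 10): stack=[3,10] mem=[0,16,0,0]
After op 5 (*): stack=[30] mem=[0,16,0,0]

[30]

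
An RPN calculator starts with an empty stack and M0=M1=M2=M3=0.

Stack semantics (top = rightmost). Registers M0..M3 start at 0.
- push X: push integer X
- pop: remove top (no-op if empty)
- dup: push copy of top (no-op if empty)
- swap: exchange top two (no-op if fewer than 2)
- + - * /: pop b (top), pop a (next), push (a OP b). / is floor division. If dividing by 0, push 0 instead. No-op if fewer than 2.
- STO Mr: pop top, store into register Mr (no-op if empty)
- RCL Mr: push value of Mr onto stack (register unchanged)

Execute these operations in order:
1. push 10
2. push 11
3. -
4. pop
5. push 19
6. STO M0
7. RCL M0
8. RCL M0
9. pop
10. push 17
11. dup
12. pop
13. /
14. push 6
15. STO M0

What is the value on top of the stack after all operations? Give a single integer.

Answer: 1

Derivation:
After op 1 (push 10): stack=[10] mem=[0,0,0,0]
After op 2 (push 11): stack=[10,11] mem=[0,0,0,0]
After op 3 (-): stack=[-1] mem=[0,0,0,0]
After op 4 (pop): stack=[empty] mem=[0,0,0,0]
After op 5 (push 19): stack=[19] mem=[0,0,0,0]
After op 6 (STO M0): stack=[empty] mem=[19,0,0,0]
After op 7 (RCL M0): stack=[19] mem=[19,0,0,0]
After op 8 (RCL M0): stack=[19,19] mem=[19,0,0,0]
After op 9 (pop): stack=[19] mem=[19,0,0,0]
After op 10 (push 17): stack=[19,17] mem=[19,0,0,0]
After op 11 (dup): stack=[19,17,17] mem=[19,0,0,0]
After op 12 (pop): stack=[19,17] mem=[19,0,0,0]
After op 13 (/): stack=[1] mem=[19,0,0,0]
After op 14 (push 6): stack=[1,6] mem=[19,0,0,0]
After op 15 (STO M0): stack=[1] mem=[6,0,0,0]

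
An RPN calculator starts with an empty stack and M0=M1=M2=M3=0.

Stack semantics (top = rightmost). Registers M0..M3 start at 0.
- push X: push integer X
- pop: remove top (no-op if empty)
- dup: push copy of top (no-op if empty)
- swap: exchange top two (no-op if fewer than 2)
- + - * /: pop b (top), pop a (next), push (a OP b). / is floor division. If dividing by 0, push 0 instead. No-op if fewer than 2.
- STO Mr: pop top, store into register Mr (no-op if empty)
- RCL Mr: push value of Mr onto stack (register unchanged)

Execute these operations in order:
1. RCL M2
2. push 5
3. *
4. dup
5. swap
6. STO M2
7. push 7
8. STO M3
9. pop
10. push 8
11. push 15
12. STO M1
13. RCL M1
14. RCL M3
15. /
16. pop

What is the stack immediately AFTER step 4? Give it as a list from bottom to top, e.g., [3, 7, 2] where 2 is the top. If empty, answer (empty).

After op 1 (RCL M2): stack=[0] mem=[0,0,0,0]
After op 2 (push 5): stack=[0,5] mem=[0,0,0,0]
After op 3 (*): stack=[0] mem=[0,0,0,0]
After op 4 (dup): stack=[0,0] mem=[0,0,0,0]

[0, 0]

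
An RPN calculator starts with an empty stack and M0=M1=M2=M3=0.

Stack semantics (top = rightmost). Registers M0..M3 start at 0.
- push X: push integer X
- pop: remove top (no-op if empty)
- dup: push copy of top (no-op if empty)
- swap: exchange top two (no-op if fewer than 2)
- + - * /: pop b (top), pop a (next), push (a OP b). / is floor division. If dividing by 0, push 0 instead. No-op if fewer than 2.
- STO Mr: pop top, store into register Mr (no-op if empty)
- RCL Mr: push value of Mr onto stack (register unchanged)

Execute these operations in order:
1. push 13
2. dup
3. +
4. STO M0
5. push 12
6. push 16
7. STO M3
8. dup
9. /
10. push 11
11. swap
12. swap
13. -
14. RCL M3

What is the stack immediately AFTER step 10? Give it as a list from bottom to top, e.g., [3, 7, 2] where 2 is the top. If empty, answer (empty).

After op 1 (push 13): stack=[13] mem=[0,0,0,0]
After op 2 (dup): stack=[13,13] mem=[0,0,0,0]
After op 3 (+): stack=[26] mem=[0,0,0,0]
After op 4 (STO M0): stack=[empty] mem=[26,0,0,0]
After op 5 (push 12): stack=[12] mem=[26,0,0,0]
After op 6 (push 16): stack=[12,16] mem=[26,0,0,0]
After op 7 (STO M3): stack=[12] mem=[26,0,0,16]
After op 8 (dup): stack=[12,12] mem=[26,0,0,16]
After op 9 (/): stack=[1] mem=[26,0,0,16]
After op 10 (push 11): stack=[1,11] mem=[26,0,0,16]

[1, 11]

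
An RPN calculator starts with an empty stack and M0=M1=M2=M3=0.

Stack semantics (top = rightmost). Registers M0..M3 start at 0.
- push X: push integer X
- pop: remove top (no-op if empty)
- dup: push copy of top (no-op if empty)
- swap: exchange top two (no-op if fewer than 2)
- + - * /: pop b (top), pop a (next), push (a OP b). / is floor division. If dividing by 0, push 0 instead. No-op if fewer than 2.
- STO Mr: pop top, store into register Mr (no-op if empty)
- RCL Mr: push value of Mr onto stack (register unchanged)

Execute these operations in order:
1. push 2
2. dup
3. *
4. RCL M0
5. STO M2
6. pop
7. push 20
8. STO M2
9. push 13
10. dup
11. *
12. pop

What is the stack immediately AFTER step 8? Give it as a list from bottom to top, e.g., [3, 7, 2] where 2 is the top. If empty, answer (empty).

After op 1 (push 2): stack=[2] mem=[0,0,0,0]
After op 2 (dup): stack=[2,2] mem=[0,0,0,0]
After op 3 (*): stack=[4] mem=[0,0,0,0]
After op 4 (RCL M0): stack=[4,0] mem=[0,0,0,0]
After op 5 (STO M2): stack=[4] mem=[0,0,0,0]
After op 6 (pop): stack=[empty] mem=[0,0,0,0]
After op 7 (push 20): stack=[20] mem=[0,0,0,0]
After op 8 (STO M2): stack=[empty] mem=[0,0,20,0]

(empty)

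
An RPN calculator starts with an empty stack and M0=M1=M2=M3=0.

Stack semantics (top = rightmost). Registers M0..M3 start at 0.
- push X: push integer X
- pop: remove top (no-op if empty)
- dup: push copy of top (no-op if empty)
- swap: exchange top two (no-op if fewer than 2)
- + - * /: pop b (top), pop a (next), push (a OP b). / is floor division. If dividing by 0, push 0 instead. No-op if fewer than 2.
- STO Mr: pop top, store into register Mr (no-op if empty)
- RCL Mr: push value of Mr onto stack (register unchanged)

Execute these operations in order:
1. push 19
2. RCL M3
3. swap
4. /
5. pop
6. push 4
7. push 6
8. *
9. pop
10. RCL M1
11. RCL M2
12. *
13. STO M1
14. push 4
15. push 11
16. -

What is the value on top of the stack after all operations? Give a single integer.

Answer: -7

Derivation:
After op 1 (push 19): stack=[19] mem=[0,0,0,0]
After op 2 (RCL M3): stack=[19,0] mem=[0,0,0,0]
After op 3 (swap): stack=[0,19] mem=[0,0,0,0]
After op 4 (/): stack=[0] mem=[0,0,0,0]
After op 5 (pop): stack=[empty] mem=[0,0,0,0]
After op 6 (push 4): stack=[4] mem=[0,0,0,0]
After op 7 (push 6): stack=[4,6] mem=[0,0,0,0]
After op 8 (*): stack=[24] mem=[0,0,0,0]
After op 9 (pop): stack=[empty] mem=[0,0,0,0]
After op 10 (RCL M1): stack=[0] mem=[0,0,0,0]
After op 11 (RCL M2): stack=[0,0] mem=[0,0,0,0]
After op 12 (*): stack=[0] mem=[0,0,0,0]
After op 13 (STO M1): stack=[empty] mem=[0,0,0,0]
After op 14 (push 4): stack=[4] mem=[0,0,0,0]
After op 15 (push 11): stack=[4,11] mem=[0,0,0,0]
After op 16 (-): stack=[-7] mem=[0,0,0,0]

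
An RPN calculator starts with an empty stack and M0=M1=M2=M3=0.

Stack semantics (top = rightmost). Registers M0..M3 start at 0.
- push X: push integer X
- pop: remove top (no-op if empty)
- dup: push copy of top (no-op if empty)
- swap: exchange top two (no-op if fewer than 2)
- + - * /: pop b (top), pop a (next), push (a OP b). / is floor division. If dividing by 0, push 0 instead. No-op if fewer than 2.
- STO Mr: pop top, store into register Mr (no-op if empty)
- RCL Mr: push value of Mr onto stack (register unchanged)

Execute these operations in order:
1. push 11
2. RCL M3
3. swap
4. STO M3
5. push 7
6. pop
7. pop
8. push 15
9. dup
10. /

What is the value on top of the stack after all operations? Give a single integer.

Answer: 1

Derivation:
After op 1 (push 11): stack=[11] mem=[0,0,0,0]
After op 2 (RCL M3): stack=[11,0] mem=[0,0,0,0]
After op 3 (swap): stack=[0,11] mem=[0,0,0,0]
After op 4 (STO M3): stack=[0] mem=[0,0,0,11]
After op 5 (push 7): stack=[0,7] mem=[0,0,0,11]
After op 6 (pop): stack=[0] mem=[0,0,0,11]
After op 7 (pop): stack=[empty] mem=[0,0,0,11]
After op 8 (push 15): stack=[15] mem=[0,0,0,11]
After op 9 (dup): stack=[15,15] mem=[0,0,0,11]
After op 10 (/): stack=[1] mem=[0,0,0,11]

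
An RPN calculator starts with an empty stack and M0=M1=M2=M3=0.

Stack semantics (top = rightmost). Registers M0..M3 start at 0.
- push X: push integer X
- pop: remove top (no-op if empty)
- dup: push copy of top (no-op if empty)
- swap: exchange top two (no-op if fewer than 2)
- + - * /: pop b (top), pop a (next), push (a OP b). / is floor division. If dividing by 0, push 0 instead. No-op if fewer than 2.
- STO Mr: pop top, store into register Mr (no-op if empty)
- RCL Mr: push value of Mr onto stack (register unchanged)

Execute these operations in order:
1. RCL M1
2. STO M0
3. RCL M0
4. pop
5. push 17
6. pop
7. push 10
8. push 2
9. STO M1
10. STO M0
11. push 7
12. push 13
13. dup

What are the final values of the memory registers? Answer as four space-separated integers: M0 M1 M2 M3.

After op 1 (RCL M1): stack=[0] mem=[0,0,0,0]
After op 2 (STO M0): stack=[empty] mem=[0,0,0,0]
After op 3 (RCL M0): stack=[0] mem=[0,0,0,0]
After op 4 (pop): stack=[empty] mem=[0,0,0,0]
After op 5 (push 17): stack=[17] mem=[0,0,0,0]
After op 6 (pop): stack=[empty] mem=[0,0,0,0]
After op 7 (push 10): stack=[10] mem=[0,0,0,0]
After op 8 (push 2): stack=[10,2] mem=[0,0,0,0]
After op 9 (STO M1): stack=[10] mem=[0,2,0,0]
After op 10 (STO M0): stack=[empty] mem=[10,2,0,0]
After op 11 (push 7): stack=[7] mem=[10,2,0,0]
After op 12 (push 13): stack=[7,13] mem=[10,2,0,0]
After op 13 (dup): stack=[7,13,13] mem=[10,2,0,0]

Answer: 10 2 0 0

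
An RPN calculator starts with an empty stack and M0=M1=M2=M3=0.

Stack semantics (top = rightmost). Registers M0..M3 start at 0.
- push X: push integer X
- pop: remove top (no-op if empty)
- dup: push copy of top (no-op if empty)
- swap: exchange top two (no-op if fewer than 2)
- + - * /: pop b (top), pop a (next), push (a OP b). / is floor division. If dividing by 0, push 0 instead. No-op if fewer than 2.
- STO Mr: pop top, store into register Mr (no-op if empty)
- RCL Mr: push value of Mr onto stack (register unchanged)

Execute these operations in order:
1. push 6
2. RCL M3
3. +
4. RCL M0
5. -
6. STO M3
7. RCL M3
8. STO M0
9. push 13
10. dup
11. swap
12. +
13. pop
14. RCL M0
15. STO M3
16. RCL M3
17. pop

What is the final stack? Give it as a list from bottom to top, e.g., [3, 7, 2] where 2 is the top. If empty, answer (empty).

Answer: (empty)

Derivation:
After op 1 (push 6): stack=[6] mem=[0,0,0,0]
After op 2 (RCL M3): stack=[6,0] mem=[0,0,0,0]
After op 3 (+): stack=[6] mem=[0,0,0,0]
After op 4 (RCL M0): stack=[6,0] mem=[0,0,0,0]
After op 5 (-): stack=[6] mem=[0,0,0,0]
After op 6 (STO M3): stack=[empty] mem=[0,0,0,6]
After op 7 (RCL M3): stack=[6] mem=[0,0,0,6]
After op 8 (STO M0): stack=[empty] mem=[6,0,0,6]
After op 9 (push 13): stack=[13] mem=[6,0,0,6]
After op 10 (dup): stack=[13,13] mem=[6,0,0,6]
After op 11 (swap): stack=[13,13] mem=[6,0,0,6]
After op 12 (+): stack=[26] mem=[6,0,0,6]
After op 13 (pop): stack=[empty] mem=[6,0,0,6]
After op 14 (RCL M0): stack=[6] mem=[6,0,0,6]
After op 15 (STO M3): stack=[empty] mem=[6,0,0,6]
After op 16 (RCL M3): stack=[6] mem=[6,0,0,6]
After op 17 (pop): stack=[empty] mem=[6,0,0,6]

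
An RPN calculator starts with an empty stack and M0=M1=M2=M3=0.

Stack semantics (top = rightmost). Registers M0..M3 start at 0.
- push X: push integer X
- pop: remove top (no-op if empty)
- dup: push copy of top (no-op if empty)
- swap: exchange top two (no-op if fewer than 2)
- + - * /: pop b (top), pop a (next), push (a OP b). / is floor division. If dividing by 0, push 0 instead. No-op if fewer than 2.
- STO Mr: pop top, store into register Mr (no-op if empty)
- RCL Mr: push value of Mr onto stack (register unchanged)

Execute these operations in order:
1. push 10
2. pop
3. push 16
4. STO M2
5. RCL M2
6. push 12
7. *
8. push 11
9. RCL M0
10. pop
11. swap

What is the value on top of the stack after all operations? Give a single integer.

After op 1 (push 10): stack=[10] mem=[0,0,0,0]
After op 2 (pop): stack=[empty] mem=[0,0,0,0]
After op 3 (push 16): stack=[16] mem=[0,0,0,0]
After op 4 (STO M2): stack=[empty] mem=[0,0,16,0]
After op 5 (RCL M2): stack=[16] mem=[0,0,16,0]
After op 6 (push 12): stack=[16,12] mem=[0,0,16,0]
After op 7 (*): stack=[192] mem=[0,0,16,0]
After op 8 (push 11): stack=[192,11] mem=[0,0,16,0]
After op 9 (RCL M0): stack=[192,11,0] mem=[0,0,16,0]
After op 10 (pop): stack=[192,11] mem=[0,0,16,0]
After op 11 (swap): stack=[11,192] mem=[0,0,16,0]

Answer: 192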